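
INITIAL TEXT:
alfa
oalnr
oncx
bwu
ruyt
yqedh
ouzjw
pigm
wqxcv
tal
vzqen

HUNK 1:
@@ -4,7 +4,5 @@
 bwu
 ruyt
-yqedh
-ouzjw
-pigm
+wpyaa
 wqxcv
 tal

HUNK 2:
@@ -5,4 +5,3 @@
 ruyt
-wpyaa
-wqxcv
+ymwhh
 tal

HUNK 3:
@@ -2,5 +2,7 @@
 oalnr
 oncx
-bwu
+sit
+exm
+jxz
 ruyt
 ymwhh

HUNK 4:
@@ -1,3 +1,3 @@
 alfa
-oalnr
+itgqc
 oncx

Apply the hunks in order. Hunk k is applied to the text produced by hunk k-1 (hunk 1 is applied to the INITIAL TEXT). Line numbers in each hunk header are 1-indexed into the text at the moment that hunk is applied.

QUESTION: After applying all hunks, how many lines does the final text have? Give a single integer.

Hunk 1: at line 4 remove [yqedh,ouzjw,pigm] add [wpyaa] -> 9 lines: alfa oalnr oncx bwu ruyt wpyaa wqxcv tal vzqen
Hunk 2: at line 5 remove [wpyaa,wqxcv] add [ymwhh] -> 8 lines: alfa oalnr oncx bwu ruyt ymwhh tal vzqen
Hunk 3: at line 2 remove [bwu] add [sit,exm,jxz] -> 10 lines: alfa oalnr oncx sit exm jxz ruyt ymwhh tal vzqen
Hunk 4: at line 1 remove [oalnr] add [itgqc] -> 10 lines: alfa itgqc oncx sit exm jxz ruyt ymwhh tal vzqen
Final line count: 10

Answer: 10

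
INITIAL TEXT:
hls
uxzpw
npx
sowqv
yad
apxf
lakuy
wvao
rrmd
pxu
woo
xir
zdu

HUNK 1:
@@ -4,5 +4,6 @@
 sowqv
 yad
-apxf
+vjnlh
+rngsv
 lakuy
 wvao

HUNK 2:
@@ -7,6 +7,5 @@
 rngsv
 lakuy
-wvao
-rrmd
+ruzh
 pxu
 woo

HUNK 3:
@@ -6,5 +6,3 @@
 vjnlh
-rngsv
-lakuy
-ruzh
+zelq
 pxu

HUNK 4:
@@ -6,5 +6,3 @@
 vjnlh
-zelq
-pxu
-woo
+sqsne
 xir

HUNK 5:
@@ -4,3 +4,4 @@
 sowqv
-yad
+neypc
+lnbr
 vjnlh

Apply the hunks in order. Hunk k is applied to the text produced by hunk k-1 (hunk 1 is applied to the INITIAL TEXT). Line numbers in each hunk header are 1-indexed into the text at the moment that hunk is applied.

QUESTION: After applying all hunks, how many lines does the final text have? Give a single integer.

Hunk 1: at line 4 remove [apxf] add [vjnlh,rngsv] -> 14 lines: hls uxzpw npx sowqv yad vjnlh rngsv lakuy wvao rrmd pxu woo xir zdu
Hunk 2: at line 7 remove [wvao,rrmd] add [ruzh] -> 13 lines: hls uxzpw npx sowqv yad vjnlh rngsv lakuy ruzh pxu woo xir zdu
Hunk 3: at line 6 remove [rngsv,lakuy,ruzh] add [zelq] -> 11 lines: hls uxzpw npx sowqv yad vjnlh zelq pxu woo xir zdu
Hunk 4: at line 6 remove [zelq,pxu,woo] add [sqsne] -> 9 lines: hls uxzpw npx sowqv yad vjnlh sqsne xir zdu
Hunk 5: at line 4 remove [yad] add [neypc,lnbr] -> 10 lines: hls uxzpw npx sowqv neypc lnbr vjnlh sqsne xir zdu
Final line count: 10

Answer: 10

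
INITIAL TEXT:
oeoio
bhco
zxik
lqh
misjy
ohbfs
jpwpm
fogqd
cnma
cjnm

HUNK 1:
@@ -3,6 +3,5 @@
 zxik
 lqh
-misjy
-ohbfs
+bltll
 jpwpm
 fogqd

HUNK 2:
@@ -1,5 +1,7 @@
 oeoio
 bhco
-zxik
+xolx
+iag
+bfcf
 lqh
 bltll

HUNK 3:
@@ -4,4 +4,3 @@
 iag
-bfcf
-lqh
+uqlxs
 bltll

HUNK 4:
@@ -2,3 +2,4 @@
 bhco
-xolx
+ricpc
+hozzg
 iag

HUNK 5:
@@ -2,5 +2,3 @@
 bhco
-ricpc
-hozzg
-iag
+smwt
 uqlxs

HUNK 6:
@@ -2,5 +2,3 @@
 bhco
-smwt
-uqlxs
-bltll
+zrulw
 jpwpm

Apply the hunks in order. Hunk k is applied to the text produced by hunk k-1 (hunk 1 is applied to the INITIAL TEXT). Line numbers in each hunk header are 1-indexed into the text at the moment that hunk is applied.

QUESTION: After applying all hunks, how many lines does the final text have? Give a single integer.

Answer: 7

Derivation:
Hunk 1: at line 3 remove [misjy,ohbfs] add [bltll] -> 9 lines: oeoio bhco zxik lqh bltll jpwpm fogqd cnma cjnm
Hunk 2: at line 1 remove [zxik] add [xolx,iag,bfcf] -> 11 lines: oeoio bhco xolx iag bfcf lqh bltll jpwpm fogqd cnma cjnm
Hunk 3: at line 4 remove [bfcf,lqh] add [uqlxs] -> 10 lines: oeoio bhco xolx iag uqlxs bltll jpwpm fogqd cnma cjnm
Hunk 4: at line 2 remove [xolx] add [ricpc,hozzg] -> 11 lines: oeoio bhco ricpc hozzg iag uqlxs bltll jpwpm fogqd cnma cjnm
Hunk 5: at line 2 remove [ricpc,hozzg,iag] add [smwt] -> 9 lines: oeoio bhco smwt uqlxs bltll jpwpm fogqd cnma cjnm
Hunk 6: at line 2 remove [smwt,uqlxs,bltll] add [zrulw] -> 7 lines: oeoio bhco zrulw jpwpm fogqd cnma cjnm
Final line count: 7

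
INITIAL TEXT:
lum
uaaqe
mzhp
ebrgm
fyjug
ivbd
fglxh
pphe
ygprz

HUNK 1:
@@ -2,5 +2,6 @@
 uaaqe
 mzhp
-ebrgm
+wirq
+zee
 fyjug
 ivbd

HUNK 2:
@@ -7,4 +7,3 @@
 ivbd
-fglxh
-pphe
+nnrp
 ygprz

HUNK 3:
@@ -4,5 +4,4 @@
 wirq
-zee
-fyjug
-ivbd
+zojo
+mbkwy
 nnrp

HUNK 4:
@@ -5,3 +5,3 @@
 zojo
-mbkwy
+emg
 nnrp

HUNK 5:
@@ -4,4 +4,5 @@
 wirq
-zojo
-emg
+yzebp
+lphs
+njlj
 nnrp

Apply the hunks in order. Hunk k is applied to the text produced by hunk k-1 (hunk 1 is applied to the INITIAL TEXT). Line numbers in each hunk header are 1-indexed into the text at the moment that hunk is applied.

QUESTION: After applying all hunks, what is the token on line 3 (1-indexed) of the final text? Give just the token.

Answer: mzhp

Derivation:
Hunk 1: at line 2 remove [ebrgm] add [wirq,zee] -> 10 lines: lum uaaqe mzhp wirq zee fyjug ivbd fglxh pphe ygprz
Hunk 2: at line 7 remove [fglxh,pphe] add [nnrp] -> 9 lines: lum uaaqe mzhp wirq zee fyjug ivbd nnrp ygprz
Hunk 3: at line 4 remove [zee,fyjug,ivbd] add [zojo,mbkwy] -> 8 lines: lum uaaqe mzhp wirq zojo mbkwy nnrp ygprz
Hunk 4: at line 5 remove [mbkwy] add [emg] -> 8 lines: lum uaaqe mzhp wirq zojo emg nnrp ygprz
Hunk 5: at line 4 remove [zojo,emg] add [yzebp,lphs,njlj] -> 9 lines: lum uaaqe mzhp wirq yzebp lphs njlj nnrp ygprz
Final line 3: mzhp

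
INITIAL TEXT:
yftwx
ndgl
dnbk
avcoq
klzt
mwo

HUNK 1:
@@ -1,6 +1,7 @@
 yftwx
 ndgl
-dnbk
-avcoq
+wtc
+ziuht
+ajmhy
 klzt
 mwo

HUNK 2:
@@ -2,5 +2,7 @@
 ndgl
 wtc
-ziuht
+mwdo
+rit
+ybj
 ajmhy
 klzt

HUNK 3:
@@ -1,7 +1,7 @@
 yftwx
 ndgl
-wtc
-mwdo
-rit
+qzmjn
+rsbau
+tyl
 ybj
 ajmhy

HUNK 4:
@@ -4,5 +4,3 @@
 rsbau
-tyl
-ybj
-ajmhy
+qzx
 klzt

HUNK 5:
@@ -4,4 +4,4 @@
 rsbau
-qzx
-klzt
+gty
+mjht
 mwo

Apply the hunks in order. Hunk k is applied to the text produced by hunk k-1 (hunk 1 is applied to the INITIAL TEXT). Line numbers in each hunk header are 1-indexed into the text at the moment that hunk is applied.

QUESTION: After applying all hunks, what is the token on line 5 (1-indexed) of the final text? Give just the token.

Answer: gty

Derivation:
Hunk 1: at line 1 remove [dnbk,avcoq] add [wtc,ziuht,ajmhy] -> 7 lines: yftwx ndgl wtc ziuht ajmhy klzt mwo
Hunk 2: at line 2 remove [ziuht] add [mwdo,rit,ybj] -> 9 lines: yftwx ndgl wtc mwdo rit ybj ajmhy klzt mwo
Hunk 3: at line 1 remove [wtc,mwdo,rit] add [qzmjn,rsbau,tyl] -> 9 lines: yftwx ndgl qzmjn rsbau tyl ybj ajmhy klzt mwo
Hunk 4: at line 4 remove [tyl,ybj,ajmhy] add [qzx] -> 7 lines: yftwx ndgl qzmjn rsbau qzx klzt mwo
Hunk 5: at line 4 remove [qzx,klzt] add [gty,mjht] -> 7 lines: yftwx ndgl qzmjn rsbau gty mjht mwo
Final line 5: gty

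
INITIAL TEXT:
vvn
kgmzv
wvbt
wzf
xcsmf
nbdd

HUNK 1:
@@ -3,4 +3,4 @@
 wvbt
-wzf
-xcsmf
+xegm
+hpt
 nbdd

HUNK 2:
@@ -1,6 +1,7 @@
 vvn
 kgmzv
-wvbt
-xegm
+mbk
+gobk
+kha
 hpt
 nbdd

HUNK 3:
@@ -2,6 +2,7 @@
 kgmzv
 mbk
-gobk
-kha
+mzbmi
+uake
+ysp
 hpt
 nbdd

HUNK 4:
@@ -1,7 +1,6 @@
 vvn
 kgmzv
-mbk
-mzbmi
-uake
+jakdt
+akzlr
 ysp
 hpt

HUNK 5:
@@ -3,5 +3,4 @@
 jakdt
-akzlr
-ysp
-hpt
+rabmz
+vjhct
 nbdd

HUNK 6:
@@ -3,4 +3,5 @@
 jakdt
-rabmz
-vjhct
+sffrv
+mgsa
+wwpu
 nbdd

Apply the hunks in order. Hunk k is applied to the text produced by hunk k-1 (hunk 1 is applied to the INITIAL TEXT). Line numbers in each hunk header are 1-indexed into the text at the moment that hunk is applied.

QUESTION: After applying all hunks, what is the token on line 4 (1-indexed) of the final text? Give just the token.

Answer: sffrv

Derivation:
Hunk 1: at line 3 remove [wzf,xcsmf] add [xegm,hpt] -> 6 lines: vvn kgmzv wvbt xegm hpt nbdd
Hunk 2: at line 1 remove [wvbt,xegm] add [mbk,gobk,kha] -> 7 lines: vvn kgmzv mbk gobk kha hpt nbdd
Hunk 3: at line 2 remove [gobk,kha] add [mzbmi,uake,ysp] -> 8 lines: vvn kgmzv mbk mzbmi uake ysp hpt nbdd
Hunk 4: at line 1 remove [mbk,mzbmi,uake] add [jakdt,akzlr] -> 7 lines: vvn kgmzv jakdt akzlr ysp hpt nbdd
Hunk 5: at line 3 remove [akzlr,ysp,hpt] add [rabmz,vjhct] -> 6 lines: vvn kgmzv jakdt rabmz vjhct nbdd
Hunk 6: at line 3 remove [rabmz,vjhct] add [sffrv,mgsa,wwpu] -> 7 lines: vvn kgmzv jakdt sffrv mgsa wwpu nbdd
Final line 4: sffrv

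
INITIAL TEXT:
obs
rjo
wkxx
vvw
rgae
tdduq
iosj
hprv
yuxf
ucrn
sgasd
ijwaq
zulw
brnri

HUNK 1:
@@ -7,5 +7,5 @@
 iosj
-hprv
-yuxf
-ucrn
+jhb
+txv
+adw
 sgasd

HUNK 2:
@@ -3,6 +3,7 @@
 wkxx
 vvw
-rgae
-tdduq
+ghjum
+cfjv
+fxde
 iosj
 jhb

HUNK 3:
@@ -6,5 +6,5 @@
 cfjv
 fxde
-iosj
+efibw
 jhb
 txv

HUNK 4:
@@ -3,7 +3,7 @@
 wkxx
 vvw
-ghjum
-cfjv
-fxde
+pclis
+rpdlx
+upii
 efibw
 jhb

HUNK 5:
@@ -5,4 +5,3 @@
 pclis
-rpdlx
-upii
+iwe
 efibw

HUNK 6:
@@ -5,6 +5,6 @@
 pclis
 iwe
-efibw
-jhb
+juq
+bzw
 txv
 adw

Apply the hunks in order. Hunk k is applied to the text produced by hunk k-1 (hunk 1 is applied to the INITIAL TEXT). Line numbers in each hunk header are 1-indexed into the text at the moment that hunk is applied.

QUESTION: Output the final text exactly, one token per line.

Hunk 1: at line 7 remove [hprv,yuxf,ucrn] add [jhb,txv,adw] -> 14 lines: obs rjo wkxx vvw rgae tdduq iosj jhb txv adw sgasd ijwaq zulw brnri
Hunk 2: at line 3 remove [rgae,tdduq] add [ghjum,cfjv,fxde] -> 15 lines: obs rjo wkxx vvw ghjum cfjv fxde iosj jhb txv adw sgasd ijwaq zulw brnri
Hunk 3: at line 6 remove [iosj] add [efibw] -> 15 lines: obs rjo wkxx vvw ghjum cfjv fxde efibw jhb txv adw sgasd ijwaq zulw brnri
Hunk 4: at line 3 remove [ghjum,cfjv,fxde] add [pclis,rpdlx,upii] -> 15 lines: obs rjo wkxx vvw pclis rpdlx upii efibw jhb txv adw sgasd ijwaq zulw brnri
Hunk 5: at line 5 remove [rpdlx,upii] add [iwe] -> 14 lines: obs rjo wkxx vvw pclis iwe efibw jhb txv adw sgasd ijwaq zulw brnri
Hunk 6: at line 5 remove [efibw,jhb] add [juq,bzw] -> 14 lines: obs rjo wkxx vvw pclis iwe juq bzw txv adw sgasd ijwaq zulw brnri

Answer: obs
rjo
wkxx
vvw
pclis
iwe
juq
bzw
txv
adw
sgasd
ijwaq
zulw
brnri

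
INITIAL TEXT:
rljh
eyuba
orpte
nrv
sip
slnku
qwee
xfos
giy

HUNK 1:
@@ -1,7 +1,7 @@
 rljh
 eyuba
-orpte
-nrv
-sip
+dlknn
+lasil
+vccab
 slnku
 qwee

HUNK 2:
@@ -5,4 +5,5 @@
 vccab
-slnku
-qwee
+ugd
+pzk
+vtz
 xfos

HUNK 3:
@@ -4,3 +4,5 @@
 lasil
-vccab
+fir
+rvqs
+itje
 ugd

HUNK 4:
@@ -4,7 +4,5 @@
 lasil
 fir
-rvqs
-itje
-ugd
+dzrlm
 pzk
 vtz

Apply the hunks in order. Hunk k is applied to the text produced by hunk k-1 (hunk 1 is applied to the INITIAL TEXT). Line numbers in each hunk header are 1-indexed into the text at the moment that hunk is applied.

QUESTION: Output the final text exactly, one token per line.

Answer: rljh
eyuba
dlknn
lasil
fir
dzrlm
pzk
vtz
xfos
giy

Derivation:
Hunk 1: at line 1 remove [orpte,nrv,sip] add [dlknn,lasil,vccab] -> 9 lines: rljh eyuba dlknn lasil vccab slnku qwee xfos giy
Hunk 2: at line 5 remove [slnku,qwee] add [ugd,pzk,vtz] -> 10 lines: rljh eyuba dlknn lasil vccab ugd pzk vtz xfos giy
Hunk 3: at line 4 remove [vccab] add [fir,rvqs,itje] -> 12 lines: rljh eyuba dlknn lasil fir rvqs itje ugd pzk vtz xfos giy
Hunk 4: at line 4 remove [rvqs,itje,ugd] add [dzrlm] -> 10 lines: rljh eyuba dlknn lasil fir dzrlm pzk vtz xfos giy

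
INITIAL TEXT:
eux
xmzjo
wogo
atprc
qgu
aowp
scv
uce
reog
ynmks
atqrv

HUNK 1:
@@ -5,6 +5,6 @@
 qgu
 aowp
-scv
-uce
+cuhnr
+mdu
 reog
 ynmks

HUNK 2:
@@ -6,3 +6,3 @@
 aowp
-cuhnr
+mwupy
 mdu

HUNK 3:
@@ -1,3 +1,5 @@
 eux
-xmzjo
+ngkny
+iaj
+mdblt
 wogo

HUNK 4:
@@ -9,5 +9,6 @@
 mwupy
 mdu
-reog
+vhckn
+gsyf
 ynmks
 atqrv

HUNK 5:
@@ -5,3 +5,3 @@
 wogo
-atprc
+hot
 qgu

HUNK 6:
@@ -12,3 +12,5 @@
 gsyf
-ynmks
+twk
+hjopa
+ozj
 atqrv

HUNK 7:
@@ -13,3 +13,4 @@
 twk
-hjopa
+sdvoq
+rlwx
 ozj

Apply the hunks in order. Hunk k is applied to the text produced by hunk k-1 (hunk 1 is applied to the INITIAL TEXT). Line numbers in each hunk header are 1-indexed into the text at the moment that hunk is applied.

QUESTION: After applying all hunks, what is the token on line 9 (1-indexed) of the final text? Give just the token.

Hunk 1: at line 5 remove [scv,uce] add [cuhnr,mdu] -> 11 lines: eux xmzjo wogo atprc qgu aowp cuhnr mdu reog ynmks atqrv
Hunk 2: at line 6 remove [cuhnr] add [mwupy] -> 11 lines: eux xmzjo wogo atprc qgu aowp mwupy mdu reog ynmks atqrv
Hunk 3: at line 1 remove [xmzjo] add [ngkny,iaj,mdblt] -> 13 lines: eux ngkny iaj mdblt wogo atprc qgu aowp mwupy mdu reog ynmks atqrv
Hunk 4: at line 9 remove [reog] add [vhckn,gsyf] -> 14 lines: eux ngkny iaj mdblt wogo atprc qgu aowp mwupy mdu vhckn gsyf ynmks atqrv
Hunk 5: at line 5 remove [atprc] add [hot] -> 14 lines: eux ngkny iaj mdblt wogo hot qgu aowp mwupy mdu vhckn gsyf ynmks atqrv
Hunk 6: at line 12 remove [ynmks] add [twk,hjopa,ozj] -> 16 lines: eux ngkny iaj mdblt wogo hot qgu aowp mwupy mdu vhckn gsyf twk hjopa ozj atqrv
Hunk 7: at line 13 remove [hjopa] add [sdvoq,rlwx] -> 17 lines: eux ngkny iaj mdblt wogo hot qgu aowp mwupy mdu vhckn gsyf twk sdvoq rlwx ozj atqrv
Final line 9: mwupy

Answer: mwupy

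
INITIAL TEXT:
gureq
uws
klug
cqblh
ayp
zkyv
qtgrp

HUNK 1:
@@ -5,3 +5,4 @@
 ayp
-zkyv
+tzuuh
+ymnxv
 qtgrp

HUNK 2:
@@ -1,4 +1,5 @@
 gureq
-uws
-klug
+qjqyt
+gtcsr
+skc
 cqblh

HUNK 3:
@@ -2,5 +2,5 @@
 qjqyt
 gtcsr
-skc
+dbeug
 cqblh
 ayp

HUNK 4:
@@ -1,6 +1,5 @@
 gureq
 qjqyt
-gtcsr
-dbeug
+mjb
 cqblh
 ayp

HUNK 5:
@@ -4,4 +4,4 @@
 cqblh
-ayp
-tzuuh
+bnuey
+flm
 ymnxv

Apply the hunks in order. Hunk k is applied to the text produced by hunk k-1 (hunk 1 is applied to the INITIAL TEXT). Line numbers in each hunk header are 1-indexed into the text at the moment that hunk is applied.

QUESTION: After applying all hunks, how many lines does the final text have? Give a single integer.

Hunk 1: at line 5 remove [zkyv] add [tzuuh,ymnxv] -> 8 lines: gureq uws klug cqblh ayp tzuuh ymnxv qtgrp
Hunk 2: at line 1 remove [uws,klug] add [qjqyt,gtcsr,skc] -> 9 lines: gureq qjqyt gtcsr skc cqblh ayp tzuuh ymnxv qtgrp
Hunk 3: at line 2 remove [skc] add [dbeug] -> 9 lines: gureq qjqyt gtcsr dbeug cqblh ayp tzuuh ymnxv qtgrp
Hunk 4: at line 1 remove [gtcsr,dbeug] add [mjb] -> 8 lines: gureq qjqyt mjb cqblh ayp tzuuh ymnxv qtgrp
Hunk 5: at line 4 remove [ayp,tzuuh] add [bnuey,flm] -> 8 lines: gureq qjqyt mjb cqblh bnuey flm ymnxv qtgrp
Final line count: 8

Answer: 8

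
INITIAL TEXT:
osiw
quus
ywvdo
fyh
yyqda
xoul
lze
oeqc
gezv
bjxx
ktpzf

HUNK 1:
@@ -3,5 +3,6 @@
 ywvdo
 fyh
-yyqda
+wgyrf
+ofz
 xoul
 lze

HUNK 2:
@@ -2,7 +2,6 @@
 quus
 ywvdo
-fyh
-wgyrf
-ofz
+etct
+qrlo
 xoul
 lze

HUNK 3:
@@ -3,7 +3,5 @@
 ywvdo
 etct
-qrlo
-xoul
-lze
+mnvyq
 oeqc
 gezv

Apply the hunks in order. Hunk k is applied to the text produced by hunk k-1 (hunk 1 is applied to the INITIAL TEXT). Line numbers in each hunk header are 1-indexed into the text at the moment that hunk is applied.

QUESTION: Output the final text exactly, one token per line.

Answer: osiw
quus
ywvdo
etct
mnvyq
oeqc
gezv
bjxx
ktpzf

Derivation:
Hunk 1: at line 3 remove [yyqda] add [wgyrf,ofz] -> 12 lines: osiw quus ywvdo fyh wgyrf ofz xoul lze oeqc gezv bjxx ktpzf
Hunk 2: at line 2 remove [fyh,wgyrf,ofz] add [etct,qrlo] -> 11 lines: osiw quus ywvdo etct qrlo xoul lze oeqc gezv bjxx ktpzf
Hunk 3: at line 3 remove [qrlo,xoul,lze] add [mnvyq] -> 9 lines: osiw quus ywvdo etct mnvyq oeqc gezv bjxx ktpzf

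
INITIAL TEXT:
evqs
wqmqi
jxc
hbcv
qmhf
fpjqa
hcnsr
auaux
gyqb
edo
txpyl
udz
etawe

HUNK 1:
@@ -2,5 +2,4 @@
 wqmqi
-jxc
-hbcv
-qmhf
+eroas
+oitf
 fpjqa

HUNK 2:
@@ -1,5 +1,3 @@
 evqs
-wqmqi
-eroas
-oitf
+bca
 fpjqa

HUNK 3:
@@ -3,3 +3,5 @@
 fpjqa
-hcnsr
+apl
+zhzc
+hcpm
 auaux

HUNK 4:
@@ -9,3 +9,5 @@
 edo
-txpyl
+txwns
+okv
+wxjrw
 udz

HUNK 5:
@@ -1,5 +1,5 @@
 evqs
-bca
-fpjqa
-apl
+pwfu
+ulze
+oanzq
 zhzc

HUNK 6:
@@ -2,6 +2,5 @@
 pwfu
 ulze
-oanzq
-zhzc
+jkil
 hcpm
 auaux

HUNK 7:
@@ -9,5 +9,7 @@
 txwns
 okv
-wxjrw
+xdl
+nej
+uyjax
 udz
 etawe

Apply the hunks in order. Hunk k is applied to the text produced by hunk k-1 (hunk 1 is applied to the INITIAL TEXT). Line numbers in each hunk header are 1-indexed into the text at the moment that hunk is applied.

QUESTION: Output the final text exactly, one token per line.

Answer: evqs
pwfu
ulze
jkil
hcpm
auaux
gyqb
edo
txwns
okv
xdl
nej
uyjax
udz
etawe

Derivation:
Hunk 1: at line 2 remove [jxc,hbcv,qmhf] add [eroas,oitf] -> 12 lines: evqs wqmqi eroas oitf fpjqa hcnsr auaux gyqb edo txpyl udz etawe
Hunk 2: at line 1 remove [wqmqi,eroas,oitf] add [bca] -> 10 lines: evqs bca fpjqa hcnsr auaux gyqb edo txpyl udz etawe
Hunk 3: at line 3 remove [hcnsr] add [apl,zhzc,hcpm] -> 12 lines: evqs bca fpjqa apl zhzc hcpm auaux gyqb edo txpyl udz etawe
Hunk 4: at line 9 remove [txpyl] add [txwns,okv,wxjrw] -> 14 lines: evqs bca fpjqa apl zhzc hcpm auaux gyqb edo txwns okv wxjrw udz etawe
Hunk 5: at line 1 remove [bca,fpjqa,apl] add [pwfu,ulze,oanzq] -> 14 lines: evqs pwfu ulze oanzq zhzc hcpm auaux gyqb edo txwns okv wxjrw udz etawe
Hunk 6: at line 2 remove [oanzq,zhzc] add [jkil] -> 13 lines: evqs pwfu ulze jkil hcpm auaux gyqb edo txwns okv wxjrw udz etawe
Hunk 7: at line 9 remove [wxjrw] add [xdl,nej,uyjax] -> 15 lines: evqs pwfu ulze jkil hcpm auaux gyqb edo txwns okv xdl nej uyjax udz etawe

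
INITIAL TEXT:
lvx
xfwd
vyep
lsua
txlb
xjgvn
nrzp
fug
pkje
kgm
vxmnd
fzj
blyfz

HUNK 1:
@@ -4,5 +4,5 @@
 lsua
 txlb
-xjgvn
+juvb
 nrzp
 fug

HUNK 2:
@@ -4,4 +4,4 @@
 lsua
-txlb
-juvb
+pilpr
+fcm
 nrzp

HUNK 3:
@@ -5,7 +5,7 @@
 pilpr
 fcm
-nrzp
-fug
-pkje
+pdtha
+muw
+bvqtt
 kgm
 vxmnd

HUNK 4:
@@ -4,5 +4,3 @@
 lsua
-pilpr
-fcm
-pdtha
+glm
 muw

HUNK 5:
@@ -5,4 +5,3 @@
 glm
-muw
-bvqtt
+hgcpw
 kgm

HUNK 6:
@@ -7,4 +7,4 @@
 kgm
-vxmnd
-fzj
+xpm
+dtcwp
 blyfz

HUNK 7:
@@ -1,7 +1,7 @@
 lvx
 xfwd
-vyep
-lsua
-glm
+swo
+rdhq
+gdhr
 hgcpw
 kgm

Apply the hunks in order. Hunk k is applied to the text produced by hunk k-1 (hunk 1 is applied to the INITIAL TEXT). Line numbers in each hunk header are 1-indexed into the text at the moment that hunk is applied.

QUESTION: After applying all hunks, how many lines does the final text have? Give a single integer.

Hunk 1: at line 4 remove [xjgvn] add [juvb] -> 13 lines: lvx xfwd vyep lsua txlb juvb nrzp fug pkje kgm vxmnd fzj blyfz
Hunk 2: at line 4 remove [txlb,juvb] add [pilpr,fcm] -> 13 lines: lvx xfwd vyep lsua pilpr fcm nrzp fug pkje kgm vxmnd fzj blyfz
Hunk 3: at line 5 remove [nrzp,fug,pkje] add [pdtha,muw,bvqtt] -> 13 lines: lvx xfwd vyep lsua pilpr fcm pdtha muw bvqtt kgm vxmnd fzj blyfz
Hunk 4: at line 4 remove [pilpr,fcm,pdtha] add [glm] -> 11 lines: lvx xfwd vyep lsua glm muw bvqtt kgm vxmnd fzj blyfz
Hunk 5: at line 5 remove [muw,bvqtt] add [hgcpw] -> 10 lines: lvx xfwd vyep lsua glm hgcpw kgm vxmnd fzj blyfz
Hunk 6: at line 7 remove [vxmnd,fzj] add [xpm,dtcwp] -> 10 lines: lvx xfwd vyep lsua glm hgcpw kgm xpm dtcwp blyfz
Hunk 7: at line 1 remove [vyep,lsua,glm] add [swo,rdhq,gdhr] -> 10 lines: lvx xfwd swo rdhq gdhr hgcpw kgm xpm dtcwp blyfz
Final line count: 10

Answer: 10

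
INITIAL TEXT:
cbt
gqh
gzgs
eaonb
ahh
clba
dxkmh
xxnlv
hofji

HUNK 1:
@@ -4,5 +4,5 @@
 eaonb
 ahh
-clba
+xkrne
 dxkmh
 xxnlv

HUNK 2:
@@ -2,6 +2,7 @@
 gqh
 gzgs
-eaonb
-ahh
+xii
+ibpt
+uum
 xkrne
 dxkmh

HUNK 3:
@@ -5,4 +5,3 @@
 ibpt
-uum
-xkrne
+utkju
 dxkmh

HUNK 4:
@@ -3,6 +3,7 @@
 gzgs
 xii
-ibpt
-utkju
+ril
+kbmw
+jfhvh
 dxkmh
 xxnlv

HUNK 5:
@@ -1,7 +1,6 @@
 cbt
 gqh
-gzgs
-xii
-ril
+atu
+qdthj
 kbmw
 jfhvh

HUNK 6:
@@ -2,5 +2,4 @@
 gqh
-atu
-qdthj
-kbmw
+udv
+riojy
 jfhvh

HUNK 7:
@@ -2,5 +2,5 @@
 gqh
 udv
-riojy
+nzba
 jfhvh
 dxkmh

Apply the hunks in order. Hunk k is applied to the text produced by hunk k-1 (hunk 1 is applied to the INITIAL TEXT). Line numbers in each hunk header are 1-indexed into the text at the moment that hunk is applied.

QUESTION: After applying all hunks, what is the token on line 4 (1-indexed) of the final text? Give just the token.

Answer: nzba

Derivation:
Hunk 1: at line 4 remove [clba] add [xkrne] -> 9 lines: cbt gqh gzgs eaonb ahh xkrne dxkmh xxnlv hofji
Hunk 2: at line 2 remove [eaonb,ahh] add [xii,ibpt,uum] -> 10 lines: cbt gqh gzgs xii ibpt uum xkrne dxkmh xxnlv hofji
Hunk 3: at line 5 remove [uum,xkrne] add [utkju] -> 9 lines: cbt gqh gzgs xii ibpt utkju dxkmh xxnlv hofji
Hunk 4: at line 3 remove [ibpt,utkju] add [ril,kbmw,jfhvh] -> 10 lines: cbt gqh gzgs xii ril kbmw jfhvh dxkmh xxnlv hofji
Hunk 5: at line 1 remove [gzgs,xii,ril] add [atu,qdthj] -> 9 lines: cbt gqh atu qdthj kbmw jfhvh dxkmh xxnlv hofji
Hunk 6: at line 2 remove [atu,qdthj,kbmw] add [udv,riojy] -> 8 lines: cbt gqh udv riojy jfhvh dxkmh xxnlv hofji
Hunk 7: at line 2 remove [riojy] add [nzba] -> 8 lines: cbt gqh udv nzba jfhvh dxkmh xxnlv hofji
Final line 4: nzba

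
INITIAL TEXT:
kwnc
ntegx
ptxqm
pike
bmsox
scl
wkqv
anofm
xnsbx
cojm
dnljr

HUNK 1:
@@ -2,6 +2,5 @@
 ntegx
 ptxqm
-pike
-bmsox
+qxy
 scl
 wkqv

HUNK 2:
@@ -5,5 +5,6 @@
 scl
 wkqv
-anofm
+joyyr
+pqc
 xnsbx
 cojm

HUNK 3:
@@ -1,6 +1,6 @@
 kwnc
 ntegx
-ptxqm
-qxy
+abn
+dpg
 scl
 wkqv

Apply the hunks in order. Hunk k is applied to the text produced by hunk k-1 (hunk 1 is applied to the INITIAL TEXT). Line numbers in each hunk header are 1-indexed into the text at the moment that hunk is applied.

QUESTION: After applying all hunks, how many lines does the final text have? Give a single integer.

Hunk 1: at line 2 remove [pike,bmsox] add [qxy] -> 10 lines: kwnc ntegx ptxqm qxy scl wkqv anofm xnsbx cojm dnljr
Hunk 2: at line 5 remove [anofm] add [joyyr,pqc] -> 11 lines: kwnc ntegx ptxqm qxy scl wkqv joyyr pqc xnsbx cojm dnljr
Hunk 3: at line 1 remove [ptxqm,qxy] add [abn,dpg] -> 11 lines: kwnc ntegx abn dpg scl wkqv joyyr pqc xnsbx cojm dnljr
Final line count: 11

Answer: 11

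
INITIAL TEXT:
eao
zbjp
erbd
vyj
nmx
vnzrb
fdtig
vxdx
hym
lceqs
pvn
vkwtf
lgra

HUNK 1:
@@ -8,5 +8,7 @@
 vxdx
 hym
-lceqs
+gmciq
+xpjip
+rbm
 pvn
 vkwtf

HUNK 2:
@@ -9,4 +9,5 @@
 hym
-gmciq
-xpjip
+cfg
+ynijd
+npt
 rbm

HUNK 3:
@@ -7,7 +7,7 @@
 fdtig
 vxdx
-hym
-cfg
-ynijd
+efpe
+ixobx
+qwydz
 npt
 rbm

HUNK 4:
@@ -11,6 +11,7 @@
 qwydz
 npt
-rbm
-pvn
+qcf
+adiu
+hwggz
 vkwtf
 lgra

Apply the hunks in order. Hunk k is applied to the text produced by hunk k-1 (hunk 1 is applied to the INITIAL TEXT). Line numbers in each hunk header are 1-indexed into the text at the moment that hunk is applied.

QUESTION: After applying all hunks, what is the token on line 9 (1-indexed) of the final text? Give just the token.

Answer: efpe

Derivation:
Hunk 1: at line 8 remove [lceqs] add [gmciq,xpjip,rbm] -> 15 lines: eao zbjp erbd vyj nmx vnzrb fdtig vxdx hym gmciq xpjip rbm pvn vkwtf lgra
Hunk 2: at line 9 remove [gmciq,xpjip] add [cfg,ynijd,npt] -> 16 lines: eao zbjp erbd vyj nmx vnzrb fdtig vxdx hym cfg ynijd npt rbm pvn vkwtf lgra
Hunk 3: at line 7 remove [hym,cfg,ynijd] add [efpe,ixobx,qwydz] -> 16 lines: eao zbjp erbd vyj nmx vnzrb fdtig vxdx efpe ixobx qwydz npt rbm pvn vkwtf lgra
Hunk 4: at line 11 remove [rbm,pvn] add [qcf,adiu,hwggz] -> 17 lines: eao zbjp erbd vyj nmx vnzrb fdtig vxdx efpe ixobx qwydz npt qcf adiu hwggz vkwtf lgra
Final line 9: efpe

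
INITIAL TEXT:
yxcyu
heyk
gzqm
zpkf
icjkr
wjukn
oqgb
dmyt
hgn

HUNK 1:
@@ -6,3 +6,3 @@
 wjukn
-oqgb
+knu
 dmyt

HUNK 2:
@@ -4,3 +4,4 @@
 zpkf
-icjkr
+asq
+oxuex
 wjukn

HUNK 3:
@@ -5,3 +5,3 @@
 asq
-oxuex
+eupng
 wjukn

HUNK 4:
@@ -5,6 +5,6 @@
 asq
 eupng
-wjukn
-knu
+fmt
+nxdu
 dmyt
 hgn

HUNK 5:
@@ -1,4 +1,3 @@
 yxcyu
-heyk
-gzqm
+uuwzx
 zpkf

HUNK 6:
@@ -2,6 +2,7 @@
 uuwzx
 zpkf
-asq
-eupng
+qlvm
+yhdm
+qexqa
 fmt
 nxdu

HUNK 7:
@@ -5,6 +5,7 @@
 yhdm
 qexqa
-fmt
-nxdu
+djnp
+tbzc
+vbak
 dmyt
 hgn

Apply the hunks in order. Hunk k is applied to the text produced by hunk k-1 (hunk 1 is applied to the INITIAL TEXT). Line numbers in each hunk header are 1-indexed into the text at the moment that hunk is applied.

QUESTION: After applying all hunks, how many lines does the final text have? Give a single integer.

Answer: 11

Derivation:
Hunk 1: at line 6 remove [oqgb] add [knu] -> 9 lines: yxcyu heyk gzqm zpkf icjkr wjukn knu dmyt hgn
Hunk 2: at line 4 remove [icjkr] add [asq,oxuex] -> 10 lines: yxcyu heyk gzqm zpkf asq oxuex wjukn knu dmyt hgn
Hunk 3: at line 5 remove [oxuex] add [eupng] -> 10 lines: yxcyu heyk gzqm zpkf asq eupng wjukn knu dmyt hgn
Hunk 4: at line 5 remove [wjukn,knu] add [fmt,nxdu] -> 10 lines: yxcyu heyk gzqm zpkf asq eupng fmt nxdu dmyt hgn
Hunk 5: at line 1 remove [heyk,gzqm] add [uuwzx] -> 9 lines: yxcyu uuwzx zpkf asq eupng fmt nxdu dmyt hgn
Hunk 6: at line 2 remove [asq,eupng] add [qlvm,yhdm,qexqa] -> 10 lines: yxcyu uuwzx zpkf qlvm yhdm qexqa fmt nxdu dmyt hgn
Hunk 7: at line 5 remove [fmt,nxdu] add [djnp,tbzc,vbak] -> 11 lines: yxcyu uuwzx zpkf qlvm yhdm qexqa djnp tbzc vbak dmyt hgn
Final line count: 11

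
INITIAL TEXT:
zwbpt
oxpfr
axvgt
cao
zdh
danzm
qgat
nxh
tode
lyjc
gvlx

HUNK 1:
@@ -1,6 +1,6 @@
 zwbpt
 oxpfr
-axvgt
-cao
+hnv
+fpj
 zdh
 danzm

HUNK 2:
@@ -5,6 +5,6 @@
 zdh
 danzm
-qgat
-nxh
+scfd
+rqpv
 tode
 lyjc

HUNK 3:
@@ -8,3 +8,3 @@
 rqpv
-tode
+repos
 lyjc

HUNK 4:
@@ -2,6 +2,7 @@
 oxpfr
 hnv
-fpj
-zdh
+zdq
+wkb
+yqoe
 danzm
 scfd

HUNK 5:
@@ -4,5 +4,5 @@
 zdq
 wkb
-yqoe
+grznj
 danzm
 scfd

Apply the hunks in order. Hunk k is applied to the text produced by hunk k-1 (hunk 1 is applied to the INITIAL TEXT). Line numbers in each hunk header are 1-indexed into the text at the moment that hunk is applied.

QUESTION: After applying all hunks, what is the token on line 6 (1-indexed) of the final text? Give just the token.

Answer: grznj

Derivation:
Hunk 1: at line 1 remove [axvgt,cao] add [hnv,fpj] -> 11 lines: zwbpt oxpfr hnv fpj zdh danzm qgat nxh tode lyjc gvlx
Hunk 2: at line 5 remove [qgat,nxh] add [scfd,rqpv] -> 11 lines: zwbpt oxpfr hnv fpj zdh danzm scfd rqpv tode lyjc gvlx
Hunk 3: at line 8 remove [tode] add [repos] -> 11 lines: zwbpt oxpfr hnv fpj zdh danzm scfd rqpv repos lyjc gvlx
Hunk 4: at line 2 remove [fpj,zdh] add [zdq,wkb,yqoe] -> 12 lines: zwbpt oxpfr hnv zdq wkb yqoe danzm scfd rqpv repos lyjc gvlx
Hunk 5: at line 4 remove [yqoe] add [grznj] -> 12 lines: zwbpt oxpfr hnv zdq wkb grznj danzm scfd rqpv repos lyjc gvlx
Final line 6: grznj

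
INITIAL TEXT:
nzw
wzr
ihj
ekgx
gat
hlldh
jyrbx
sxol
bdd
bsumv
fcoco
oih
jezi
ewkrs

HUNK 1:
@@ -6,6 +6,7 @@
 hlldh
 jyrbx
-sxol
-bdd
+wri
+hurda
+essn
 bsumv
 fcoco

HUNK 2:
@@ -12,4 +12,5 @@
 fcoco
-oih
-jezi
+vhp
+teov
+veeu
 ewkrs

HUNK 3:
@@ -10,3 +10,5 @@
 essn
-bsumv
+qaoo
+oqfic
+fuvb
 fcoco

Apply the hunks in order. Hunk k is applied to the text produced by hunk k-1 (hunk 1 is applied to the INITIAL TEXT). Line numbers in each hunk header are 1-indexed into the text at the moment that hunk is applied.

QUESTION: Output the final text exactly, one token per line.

Answer: nzw
wzr
ihj
ekgx
gat
hlldh
jyrbx
wri
hurda
essn
qaoo
oqfic
fuvb
fcoco
vhp
teov
veeu
ewkrs

Derivation:
Hunk 1: at line 6 remove [sxol,bdd] add [wri,hurda,essn] -> 15 lines: nzw wzr ihj ekgx gat hlldh jyrbx wri hurda essn bsumv fcoco oih jezi ewkrs
Hunk 2: at line 12 remove [oih,jezi] add [vhp,teov,veeu] -> 16 lines: nzw wzr ihj ekgx gat hlldh jyrbx wri hurda essn bsumv fcoco vhp teov veeu ewkrs
Hunk 3: at line 10 remove [bsumv] add [qaoo,oqfic,fuvb] -> 18 lines: nzw wzr ihj ekgx gat hlldh jyrbx wri hurda essn qaoo oqfic fuvb fcoco vhp teov veeu ewkrs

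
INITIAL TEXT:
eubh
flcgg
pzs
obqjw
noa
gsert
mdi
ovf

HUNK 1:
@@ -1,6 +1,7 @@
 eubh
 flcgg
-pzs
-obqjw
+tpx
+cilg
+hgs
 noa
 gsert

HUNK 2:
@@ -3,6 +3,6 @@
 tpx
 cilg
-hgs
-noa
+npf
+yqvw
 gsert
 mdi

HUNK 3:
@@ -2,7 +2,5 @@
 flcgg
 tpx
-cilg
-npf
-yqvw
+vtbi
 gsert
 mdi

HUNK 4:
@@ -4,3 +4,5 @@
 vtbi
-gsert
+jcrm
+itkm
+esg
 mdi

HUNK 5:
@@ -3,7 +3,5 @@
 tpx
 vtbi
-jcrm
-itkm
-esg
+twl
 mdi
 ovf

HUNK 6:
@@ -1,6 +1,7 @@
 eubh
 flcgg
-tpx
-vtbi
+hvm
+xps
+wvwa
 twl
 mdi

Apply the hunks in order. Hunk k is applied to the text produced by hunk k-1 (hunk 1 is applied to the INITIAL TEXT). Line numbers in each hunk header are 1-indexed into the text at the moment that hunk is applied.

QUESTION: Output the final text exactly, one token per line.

Hunk 1: at line 1 remove [pzs,obqjw] add [tpx,cilg,hgs] -> 9 lines: eubh flcgg tpx cilg hgs noa gsert mdi ovf
Hunk 2: at line 3 remove [hgs,noa] add [npf,yqvw] -> 9 lines: eubh flcgg tpx cilg npf yqvw gsert mdi ovf
Hunk 3: at line 2 remove [cilg,npf,yqvw] add [vtbi] -> 7 lines: eubh flcgg tpx vtbi gsert mdi ovf
Hunk 4: at line 4 remove [gsert] add [jcrm,itkm,esg] -> 9 lines: eubh flcgg tpx vtbi jcrm itkm esg mdi ovf
Hunk 5: at line 3 remove [jcrm,itkm,esg] add [twl] -> 7 lines: eubh flcgg tpx vtbi twl mdi ovf
Hunk 6: at line 1 remove [tpx,vtbi] add [hvm,xps,wvwa] -> 8 lines: eubh flcgg hvm xps wvwa twl mdi ovf

Answer: eubh
flcgg
hvm
xps
wvwa
twl
mdi
ovf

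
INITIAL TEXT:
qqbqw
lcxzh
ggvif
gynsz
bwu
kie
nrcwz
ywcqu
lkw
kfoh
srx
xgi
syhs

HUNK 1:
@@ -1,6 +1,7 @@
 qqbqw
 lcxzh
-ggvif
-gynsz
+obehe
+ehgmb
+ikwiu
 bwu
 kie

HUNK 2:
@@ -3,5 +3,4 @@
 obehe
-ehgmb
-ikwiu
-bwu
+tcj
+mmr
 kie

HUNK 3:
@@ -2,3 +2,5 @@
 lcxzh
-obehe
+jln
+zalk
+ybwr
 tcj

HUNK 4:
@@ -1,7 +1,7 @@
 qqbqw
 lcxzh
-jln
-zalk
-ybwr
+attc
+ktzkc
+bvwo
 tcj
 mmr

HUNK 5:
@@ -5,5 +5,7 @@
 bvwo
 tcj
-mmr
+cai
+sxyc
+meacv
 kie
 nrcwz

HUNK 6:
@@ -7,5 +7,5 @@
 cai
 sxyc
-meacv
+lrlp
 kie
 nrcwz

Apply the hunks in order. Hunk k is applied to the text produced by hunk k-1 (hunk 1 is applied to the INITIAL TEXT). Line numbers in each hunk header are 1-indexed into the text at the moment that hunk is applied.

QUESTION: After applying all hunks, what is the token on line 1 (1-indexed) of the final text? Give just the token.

Answer: qqbqw

Derivation:
Hunk 1: at line 1 remove [ggvif,gynsz] add [obehe,ehgmb,ikwiu] -> 14 lines: qqbqw lcxzh obehe ehgmb ikwiu bwu kie nrcwz ywcqu lkw kfoh srx xgi syhs
Hunk 2: at line 3 remove [ehgmb,ikwiu,bwu] add [tcj,mmr] -> 13 lines: qqbqw lcxzh obehe tcj mmr kie nrcwz ywcqu lkw kfoh srx xgi syhs
Hunk 3: at line 2 remove [obehe] add [jln,zalk,ybwr] -> 15 lines: qqbqw lcxzh jln zalk ybwr tcj mmr kie nrcwz ywcqu lkw kfoh srx xgi syhs
Hunk 4: at line 1 remove [jln,zalk,ybwr] add [attc,ktzkc,bvwo] -> 15 lines: qqbqw lcxzh attc ktzkc bvwo tcj mmr kie nrcwz ywcqu lkw kfoh srx xgi syhs
Hunk 5: at line 5 remove [mmr] add [cai,sxyc,meacv] -> 17 lines: qqbqw lcxzh attc ktzkc bvwo tcj cai sxyc meacv kie nrcwz ywcqu lkw kfoh srx xgi syhs
Hunk 6: at line 7 remove [meacv] add [lrlp] -> 17 lines: qqbqw lcxzh attc ktzkc bvwo tcj cai sxyc lrlp kie nrcwz ywcqu lkw kfoh srx xgi syhs
Final line 1: qqbqw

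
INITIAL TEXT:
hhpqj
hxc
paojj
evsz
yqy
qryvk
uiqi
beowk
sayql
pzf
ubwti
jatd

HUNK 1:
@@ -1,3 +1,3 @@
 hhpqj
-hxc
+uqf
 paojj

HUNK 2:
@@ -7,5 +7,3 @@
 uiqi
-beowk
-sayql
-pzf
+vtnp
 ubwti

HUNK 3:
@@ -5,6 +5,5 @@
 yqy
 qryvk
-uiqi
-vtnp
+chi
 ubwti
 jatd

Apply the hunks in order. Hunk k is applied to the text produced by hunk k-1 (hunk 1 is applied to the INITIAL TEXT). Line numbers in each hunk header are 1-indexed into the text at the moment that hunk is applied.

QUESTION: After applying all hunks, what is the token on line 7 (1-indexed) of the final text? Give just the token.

Answer: chi

Derivation:
Hunk 1: at line 1 remove [hxc] add [uqf] -> 12 lines: hhpqj uqf paojj evsz yqy qryvk uiqi beowk sayql pzf ubwti jatd
Hunk 2: at line 7 remove [beowk,sayql,pzf] add [vtnp] -> 10 lines: hhpqj uqf paojj evsz yqy qryvk uiqi vtnp ubwti jatd
Hunk 3: at line 5 remove [uiqi,vtnp] add [chi] -> 9 lines: hhpqj uqf paojj evsz yqy qryvk chi ubwti jatd
Final line 7: chi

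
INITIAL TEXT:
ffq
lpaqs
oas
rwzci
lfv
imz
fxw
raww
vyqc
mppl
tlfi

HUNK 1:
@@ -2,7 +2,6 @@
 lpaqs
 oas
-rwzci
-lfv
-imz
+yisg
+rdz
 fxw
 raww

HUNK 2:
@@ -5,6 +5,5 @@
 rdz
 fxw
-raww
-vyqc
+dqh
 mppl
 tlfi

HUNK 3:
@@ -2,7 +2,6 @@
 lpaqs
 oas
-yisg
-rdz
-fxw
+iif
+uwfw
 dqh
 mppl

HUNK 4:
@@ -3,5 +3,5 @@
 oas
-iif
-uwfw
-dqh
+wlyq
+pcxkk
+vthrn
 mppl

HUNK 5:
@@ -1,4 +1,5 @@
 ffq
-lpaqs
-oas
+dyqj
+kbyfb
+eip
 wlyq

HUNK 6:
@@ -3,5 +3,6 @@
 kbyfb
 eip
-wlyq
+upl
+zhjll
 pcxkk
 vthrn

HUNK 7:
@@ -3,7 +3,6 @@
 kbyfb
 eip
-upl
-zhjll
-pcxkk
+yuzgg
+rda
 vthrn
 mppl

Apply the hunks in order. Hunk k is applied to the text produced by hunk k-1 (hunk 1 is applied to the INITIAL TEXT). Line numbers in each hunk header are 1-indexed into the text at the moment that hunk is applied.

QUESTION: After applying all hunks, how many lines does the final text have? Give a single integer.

Answer: 9

Derivation:
Hunk 1: at line 2 remove [rwzci,lfv,imz] add [yisg,rdz] -> 10 lines: ffq lpaqs oas yisg rdz fxw raww vyqc mppl tlfi
Hunk 2: at line 5 remove [raww,vyqc] add [dqh] -> 9 lines: ffq lpaqs oas yisg rdz fxw dqh mppl tlfi
Hunk 3: at line 2 remove [yisg,rdz,fxw] add [iif,uwfw] -> 8 lines: ffq lpaqs oas iif uwfw dqh mppl tlfi
Hunk 4: at line 3 remove [iif,uwfw,dqh] add [wlyq,pcxkk,vthrn] -> 8 lines: ffq lpaqs oas wlyq pcxkk vthrn mppl tlfi
Hunk 5: at line 1 remove [lpaqs,oas] add [dyqj,kbyfb,eip] -> 9 lines: ffq dyqj kbyfb eip wlyq pcxkk vthrn mppl tlfi
Hunk 6: at line 3 remove [wlyq] add [upl,zhjll] -> 10 lines: ffq dyqj kbyfb eip upl zhjll pcxkk vthrn mppl tlfi
Hunk 7: at line 3 remove [upl,zhjll,pcxkk] add [yuzgg,rda] -> 9 lines: ffq dyqj kbyfb eip yuzgg rda vthrn mppl tlfi
Final line count: 9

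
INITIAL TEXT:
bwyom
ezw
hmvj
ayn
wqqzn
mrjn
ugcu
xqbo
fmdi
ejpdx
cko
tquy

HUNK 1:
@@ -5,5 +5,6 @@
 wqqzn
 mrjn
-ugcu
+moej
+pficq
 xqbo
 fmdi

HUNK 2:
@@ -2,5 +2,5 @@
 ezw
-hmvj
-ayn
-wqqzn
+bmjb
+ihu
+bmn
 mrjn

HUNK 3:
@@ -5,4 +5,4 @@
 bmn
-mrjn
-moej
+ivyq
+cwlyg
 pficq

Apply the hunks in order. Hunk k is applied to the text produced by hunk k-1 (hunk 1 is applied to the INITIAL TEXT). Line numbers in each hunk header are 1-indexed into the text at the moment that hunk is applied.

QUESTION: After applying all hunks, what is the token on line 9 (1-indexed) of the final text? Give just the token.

Hunk 1: at line 5 remove [ugcu] add [moej,pficq] -> 13 lines: bwyom ezw hmvj ayn wqqzn mrjn moej pficq xqbo fmdi ejpdx cko tquy
Hunk 2: at line 2 remove [hmvj,ayn,wqqzn] add [bmjb,ihu,bmn] -> 13 lines: bwyom ezw bmjb ihu bmn mrjn moej pficq xqbo fmdi ejpdx cko tquy
Hunk 3: at line 5 remove [mrjn,moej] add [ivyq,cwlyg] -> 13 lines: bwyom ezw bmjb ihu bmn ivyq cwlyg pficq xqbo fmdi ejpdx cko tquy
Final line 9: xqbo

Answer: xqbo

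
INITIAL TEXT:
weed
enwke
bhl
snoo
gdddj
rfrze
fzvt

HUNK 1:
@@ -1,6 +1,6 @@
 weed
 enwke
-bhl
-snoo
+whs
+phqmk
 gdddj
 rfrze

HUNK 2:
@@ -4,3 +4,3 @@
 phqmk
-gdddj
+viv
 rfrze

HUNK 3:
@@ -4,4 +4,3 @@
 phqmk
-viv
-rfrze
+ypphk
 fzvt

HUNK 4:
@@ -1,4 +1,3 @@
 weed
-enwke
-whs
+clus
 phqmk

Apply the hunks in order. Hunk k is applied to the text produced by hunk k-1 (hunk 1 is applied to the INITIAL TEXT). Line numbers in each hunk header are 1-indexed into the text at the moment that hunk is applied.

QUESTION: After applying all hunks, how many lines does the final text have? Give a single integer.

Answer: 5

Derivation:
Hunk 1: at line 1 remove [bhl,snoo] add [whs,phqmk] -> 7 lines: weed enwke whs phqmk gdddj rfrze fzvt
Hunk 2: at line 4 remove [gdddj] add [viv] -> 7 lines: weed enwke whs phqmk viv rfrze fzvt
Hunk 3: at line 4 remove [viv,rfrze] add [ypphk] -> 6 lines: weed enwke whs phqmk ypphk fzvt
Hunk 4: at line 1 remove [enwke,whs] add [clus] -> 5 lines: weed clus phqmk ypphk fzvt
Final line count: 5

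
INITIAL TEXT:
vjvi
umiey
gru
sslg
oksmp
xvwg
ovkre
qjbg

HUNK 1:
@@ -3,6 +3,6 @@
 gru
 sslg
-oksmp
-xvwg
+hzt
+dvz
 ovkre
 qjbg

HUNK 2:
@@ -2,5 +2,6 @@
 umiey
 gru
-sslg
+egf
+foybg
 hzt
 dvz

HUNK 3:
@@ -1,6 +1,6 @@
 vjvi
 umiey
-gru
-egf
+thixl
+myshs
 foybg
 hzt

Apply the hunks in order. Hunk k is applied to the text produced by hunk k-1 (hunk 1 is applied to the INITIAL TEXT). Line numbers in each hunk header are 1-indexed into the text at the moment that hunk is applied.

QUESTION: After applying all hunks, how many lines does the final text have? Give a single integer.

Answer: 9

Derivation:
Hunk 1: at line 3 remove [oksmp,xvwg] add [hzt,dvz] -> 8 lines: vjvi umiey gru sslg hzt dvz ovkre qjbg
Hunk 2: at line 2 remove [sslg] add [egf,foybg] -> 9 lines: vjvi umiey gru egf foybg hzt dvz ovkre qjbg
Hunk 3: at line 1 remove [gru,egf] add [thixl,myshs] -> 9 lines: vjvi umiey thixl myshs foybg hzt dvz ovkre qjbg
Final line count: 9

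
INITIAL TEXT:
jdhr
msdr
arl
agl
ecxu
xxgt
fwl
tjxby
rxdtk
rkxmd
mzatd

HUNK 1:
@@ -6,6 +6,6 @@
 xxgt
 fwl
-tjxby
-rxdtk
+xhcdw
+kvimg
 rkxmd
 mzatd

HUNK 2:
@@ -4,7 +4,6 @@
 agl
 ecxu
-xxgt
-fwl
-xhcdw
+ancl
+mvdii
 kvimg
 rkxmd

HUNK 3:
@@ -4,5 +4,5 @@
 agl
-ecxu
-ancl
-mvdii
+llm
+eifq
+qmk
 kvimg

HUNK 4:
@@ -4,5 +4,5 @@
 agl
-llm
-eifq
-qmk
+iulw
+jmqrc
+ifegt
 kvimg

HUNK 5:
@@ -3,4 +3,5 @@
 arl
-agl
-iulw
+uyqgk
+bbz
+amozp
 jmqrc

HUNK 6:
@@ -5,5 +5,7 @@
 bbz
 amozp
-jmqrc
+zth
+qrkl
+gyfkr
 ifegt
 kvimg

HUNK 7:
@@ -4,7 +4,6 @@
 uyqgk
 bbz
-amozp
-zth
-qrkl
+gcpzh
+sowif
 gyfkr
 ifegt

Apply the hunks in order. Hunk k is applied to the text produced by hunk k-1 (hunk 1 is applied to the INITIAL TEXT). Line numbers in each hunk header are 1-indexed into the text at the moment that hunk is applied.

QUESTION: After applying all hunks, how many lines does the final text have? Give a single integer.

Hunk 1: at line 6 remove [tjxby,rxdtk] add [xhcdw,kvimg] -> 11 lines: jdhr msdr arl agl ecxu xxgt fwl xhcdw kvimg rkxmd mzatd
Hunk 2: at line 4 remove [xxgt,fwl,xhcdw] add [ancl,mvdii] -> 10 lines: jdhr msdr arl agl ecxu ancl mvdii kvimg rkxmd mzatd
Hunk 3: at line 4 remove [ecxu,ancl,mvdii] add [llm,eifq,qmk] -> 10 lines: jdhr msdr arl agl llm eifq qmk kvimg rkxmd mzatd
Hunk 4: at line 4 remove [llm,eifq,qmk] add [iulw,jmqrc,ifegt] -> 10 lines: jdhr msdr arl agl iulw jmqrc ifegt kvimg rkxmd mzatd
Hunk 5: at line 3 remove [agl,iulw] add [uyqgk,bbz,amozp] -> 11 lines: jdhr msdr arl uyqgk bbz amozp jmqrc ifegt kvimg rkxmd mzatd
Hunk 6: at line 5 remove [jmqrc] add [zth,qrkl,gyfkr] -> 13 lines: jdhr msdr arl uyqgk bbz amozp zth qrkl gyfkr ifegt kvimg rkxmd mzatd
Hunk 7: at line 4 remove [amozp,zth,qrkl] add [gcpzh,sowif] -> 12 lines: jdhr msdr arl uyqgk bbz gcpzh sowif gyfkr ifegt kvimg rkxmd mzatd
Final line count: 12

Answer: 12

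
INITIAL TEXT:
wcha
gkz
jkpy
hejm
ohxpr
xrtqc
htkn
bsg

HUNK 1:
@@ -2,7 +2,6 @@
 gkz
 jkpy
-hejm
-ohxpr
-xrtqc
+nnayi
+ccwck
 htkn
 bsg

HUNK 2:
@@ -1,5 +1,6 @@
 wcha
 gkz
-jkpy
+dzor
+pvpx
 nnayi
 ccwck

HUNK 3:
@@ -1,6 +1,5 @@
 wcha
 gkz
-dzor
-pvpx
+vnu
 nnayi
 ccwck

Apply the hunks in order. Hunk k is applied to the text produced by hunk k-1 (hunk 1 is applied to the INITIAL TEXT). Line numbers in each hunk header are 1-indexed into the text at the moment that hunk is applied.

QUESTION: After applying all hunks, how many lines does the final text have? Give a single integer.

Hunk 1: at line 2 remove [hejm,ohxpr,xrtqc] add [nnayi,ccwck] -> 7 lines: wcha gkz jkpy nnayi ccwck htkn bsg
Hunk 2: at line 1 remove [jkpy] add [dzor,pvpx] -> 8 lines: wcha gkz dzor pvpx nnayi ccwck htkn bsg
Hunk 3: at line 1 remove [dzor,pvpx] add [vnu] -> 7 lines: wcha gkz vnu nnayi ccwck htkn bsg
Final line count: 7

Answer: 7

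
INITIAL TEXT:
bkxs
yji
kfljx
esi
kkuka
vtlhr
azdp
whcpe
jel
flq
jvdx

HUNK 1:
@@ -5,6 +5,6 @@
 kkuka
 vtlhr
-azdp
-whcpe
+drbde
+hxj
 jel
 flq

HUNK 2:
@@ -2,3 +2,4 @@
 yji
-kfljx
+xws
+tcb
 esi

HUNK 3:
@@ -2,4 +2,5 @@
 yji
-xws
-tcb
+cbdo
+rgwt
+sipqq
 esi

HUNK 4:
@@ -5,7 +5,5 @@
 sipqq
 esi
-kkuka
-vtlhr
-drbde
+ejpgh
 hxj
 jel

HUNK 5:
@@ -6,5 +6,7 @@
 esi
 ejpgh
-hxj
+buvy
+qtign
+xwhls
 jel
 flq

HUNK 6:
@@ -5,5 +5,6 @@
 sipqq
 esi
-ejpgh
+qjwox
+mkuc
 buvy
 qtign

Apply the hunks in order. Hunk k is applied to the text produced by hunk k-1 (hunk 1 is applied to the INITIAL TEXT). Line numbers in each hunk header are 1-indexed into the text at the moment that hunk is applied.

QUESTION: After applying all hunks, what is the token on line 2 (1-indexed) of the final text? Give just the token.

Hunk 1: at line 5 remove [azdp,whcpe] add [drbde,hxj] -> 11 lines: bkxs yji kfljx esi kkuka vtlhr drbde hxj jel flq jvdx
Hunk 2: at line 2 remove [kfljx] add [xws,tcb] -> 12 lines: bkxs yji xws tcb esi kkuka vtlhr drbde hxj jel flq jvdx
Hunk 3: at line 2 remove [xws,tcb] add [cbdo,rgwt,sipqq] -> 13 lines: bkxs yji cbdo rgwt sipqq esi kkuka vtlhr drbde hxj jel flq jvdx
Hunk 4: at line 5 remove [kkuka,vtlhr,drbde] add [ejpgh] -> 11 lines: bkxs yji cbdo rgwt sipqq esi ejpgh hxj jel flq jvdx
Hunk 5: at line 6 remove [hxj] add [buvy,qtign,xwhls] -> 13 lines: bkxs yji cbdo rgwt sipqq esi ejpgh buvy qtign xwhls jel flq jvdx
Hunk 6: at line 5 remove [ejpgh] add [qjwox,mkuc] -> 14 lines: bkxs yji cbdo rgwt sipqq esi qjwox mkuc buvy qtign xwhls jel flq jvdx
Final line 2: yji

Answer: yji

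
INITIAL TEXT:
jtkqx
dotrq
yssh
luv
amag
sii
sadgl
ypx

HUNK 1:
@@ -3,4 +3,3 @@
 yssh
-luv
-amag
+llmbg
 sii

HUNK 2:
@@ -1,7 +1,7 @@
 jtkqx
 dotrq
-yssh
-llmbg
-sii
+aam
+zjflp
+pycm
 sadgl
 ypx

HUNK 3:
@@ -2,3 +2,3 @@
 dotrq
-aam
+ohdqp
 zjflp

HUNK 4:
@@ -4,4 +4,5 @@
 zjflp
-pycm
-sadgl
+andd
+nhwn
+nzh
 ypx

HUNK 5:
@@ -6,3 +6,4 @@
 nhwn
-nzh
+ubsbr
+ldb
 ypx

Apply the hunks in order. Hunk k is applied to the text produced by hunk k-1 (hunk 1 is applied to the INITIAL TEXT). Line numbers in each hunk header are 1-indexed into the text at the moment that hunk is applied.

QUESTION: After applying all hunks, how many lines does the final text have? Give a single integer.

Hunk 1: at line 3 remove [luv,amag] add [llmbg] -> 7 lines: jtkqx dotrq yssh llmbg sii sadgl ypx
Hunk 2: at line 1 remove [yssh,llmbg,sii] add [aam,zjflp,pycm] -> 7 lines: jtkqx dotrq aam zjflp pycm sadgl ypx
Hunk 3: at line 2 remove [aam] add [ohdqp] -> 7 lines: jtkqx dotrq ohdqp zjflp pycm sadgl ypx
Hunk 4: at line 4 remove [pycm,sadgl] add [andd,nhwn,nzh] -> 8 lines: jtkqx dotrq ohdqp zjflp andd nhwn nzh ypx
Hunk 5: at line 6 remove [nzh] add [ubsbr,ldb] -> 9 lines: jtkqx dotrq ohdqp zjflp andd nhwn ubsbr ldb ypx
Final line count: 9

Answer: 9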